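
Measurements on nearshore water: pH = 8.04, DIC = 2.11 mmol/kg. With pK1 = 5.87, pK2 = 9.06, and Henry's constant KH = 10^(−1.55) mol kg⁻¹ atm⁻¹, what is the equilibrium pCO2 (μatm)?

pCO2 = 459 μatm

α₀ = 1 / (1 + K1/[H⁺] + K1K2/[H⁺]²) = 1 / (1 + 10^+2.17 + 10^+1.15)
   = 1 / (1 + 147.91 + 14.125) = 1/163.04 = 0.006134
[CO2*] = α₀ × DIC = 0.006134 × 2.11 = 0.01294 mmol/kg = 12.94 μmol/kg
pCO2 = [CO2*]/KH = 1.294×10^-5 / 2.818×10^-2 = 459 μatm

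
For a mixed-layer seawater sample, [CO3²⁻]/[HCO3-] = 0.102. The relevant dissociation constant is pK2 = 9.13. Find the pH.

pH = 8.14

From K2 = [H⁺][CO3²⁻]/[HCO3-]:  pH = pK2 + log₁₀([CO3²⁻]/[HCO3-])
log₁₀(0.102) = -0.991
pH = 9.13 + (-0.991) = 8.14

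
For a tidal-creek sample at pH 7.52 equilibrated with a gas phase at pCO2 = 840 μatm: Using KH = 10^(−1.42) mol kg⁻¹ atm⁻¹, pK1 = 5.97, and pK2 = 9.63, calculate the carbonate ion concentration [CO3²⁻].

[CO2*] = KH · pCO2 = 10^(−1.42) × 840×10^-6 = 3.194×10^-5 mol/kg
α₀ = 1/(1 + K1/[H⁺] + K1K2/[H⁺]²) = 1/(1 + 10^+1.55 + 10^-0.56) = 0.02721
DIC = [CO2*]/α₀ = 3.194×10^-5 / 0.02721 = 1.174 mmol/kg
[CO3²⁻] = α₂·DIC; α₂ = 0.007493, so [CO3²⁻] = 0.007493 × 1.174 = 0.00880 mmol/kg = 8.80 μmol/kg

[CO3²⁻] = 8.80 μmol/kg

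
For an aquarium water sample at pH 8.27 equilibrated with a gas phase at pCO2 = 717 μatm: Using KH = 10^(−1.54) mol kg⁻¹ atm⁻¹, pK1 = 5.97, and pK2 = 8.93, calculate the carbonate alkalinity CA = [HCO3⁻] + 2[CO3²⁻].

CA = 5.93 mmol/kg

[CO2*] = KH · pCO2 = 10^(−1.54) × 717×10^-6 = 2.068×10^-5 mol/kg
α₀ = 1/(1 + K1/[H⁺] + K1K2/[H⁺]²) = 1/(1 + 10^+2.30 + 10^+1.64) = 0.004095
DIC = [CO2*]/α₀ = 2.068×10^-5 / 0.004095 = 5.049 mmol/kg
CA = (α₁ + 2α₂)·DIC = (0.8171 + 2×0.1788) × 5.049 = 5.93 mmol/kg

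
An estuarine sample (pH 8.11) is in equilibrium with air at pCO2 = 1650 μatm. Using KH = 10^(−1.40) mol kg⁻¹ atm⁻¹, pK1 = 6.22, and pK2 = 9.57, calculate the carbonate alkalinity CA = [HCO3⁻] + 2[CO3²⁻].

[CO2*] = KH · pCO2 = 10^(−1.40) × 1650×10^-6 = 6.569×10^-5 mol/kg
α₀ = 1/(1 + K1/[H⁺] + K1K2/[H⁺]²) = 1/(1 + 10^+1.89 + 10^+0.43) = 0.01230
DIC = [CO2*]/α₀ = 6.569×10^-5 / 0.01230 = 5.341 mmol/kg
CA = (α₁ + 2α₂)·DIC = (0.9546 + 2×0.03310) × 5.341 = 5.45 mmol/kg

CA = 5.45 mmol/kg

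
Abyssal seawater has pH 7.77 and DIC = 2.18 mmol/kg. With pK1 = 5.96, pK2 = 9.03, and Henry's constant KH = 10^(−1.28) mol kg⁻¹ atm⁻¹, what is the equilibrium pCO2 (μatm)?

α₀ = 1 / (1 + K1/[H⁺] + K1K2/[H⁺]²) = 1 / (1 + 10^+1.81 + 10^+0.55)
   = 1 / (1 + 64.565 + 3.5481) = 1/69.114 = 0.01447
[CO2*] = α₀ × DIC = 0.01447 × 2.18 = 0.03154 mmol/kg
pCO2 = [CO2*]/KH = 3.154×10^-5 / 5.248×10^-2 = 601 μatm

pCO2 = 601 μatm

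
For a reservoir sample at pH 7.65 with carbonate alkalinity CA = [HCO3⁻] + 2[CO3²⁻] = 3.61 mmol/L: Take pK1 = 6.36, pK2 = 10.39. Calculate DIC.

CA = [HCO3⁻] + 2[CO3²⁻] = (α₁ + 2α₂)·DIC
At pH 7.65: [H⁺]/K1 = 10^-1.29 = 0.051286, K2/[H⁺] = 10^-2.74 = 0.0018197
α₁ = 1/(1 + 0.051286 + 0.0018197) = 1/1.0531 = 0.9496; α₂ = α₁·K2/[H⁺] = 0.001728
α₁ + 2α₂ = 0.9530
DIC = CA / (α₁ + 2α₂) = 3.61 / 0.9530 = 3.79 mmol/L

DIC = 3.79 mmol/L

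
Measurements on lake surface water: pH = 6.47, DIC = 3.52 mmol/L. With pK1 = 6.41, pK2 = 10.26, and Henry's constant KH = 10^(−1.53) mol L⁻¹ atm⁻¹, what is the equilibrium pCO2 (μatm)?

α₀ = 1 / (1 + K1/[H⁺] + K1K2/[H⁺]²) = 1 / (1 + 10^+0.06 + 10^-3.73)
   = 1 / (1 + 1.1482 + 0.00018621) = 1/2.1483 = 0.4655
[CO2*] = α₀ × DIC = 0.4655 × 3.52 = 1.638 mmol/L
pCO2 = [CO2*]/KH = 1.638×10^-3 / 2.951×10^-2 = 5.55×10^4 μatm

pCO2 = 5.55×10^4 μatm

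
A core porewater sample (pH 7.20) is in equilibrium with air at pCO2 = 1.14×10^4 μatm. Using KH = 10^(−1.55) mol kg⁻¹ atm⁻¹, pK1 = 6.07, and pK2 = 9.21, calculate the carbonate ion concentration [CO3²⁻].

[CO2*] = KH · pCO2 = 10^(−1.55) × 1.14×10^4×10^-6 = 3.213×10^-4 mol/kg
α₀ = 1/(1 + K1/[H⁺] + K1K2/[H⁺]²) = 1/(1 + 10^+1.13 + 10^-0.88) = 0.06839
DIC = [CO2*]/α₀ = 3.213×10^-4 / 0.06839 = 4.698 mmol/kg
[CO3²⁻] = α₂·DIC; α₂ = 0.009016, so [CO3²⁻] = 0.009016 × 4.698 = 0.0424 mmol/kg

[CO3²⁻] = 0.0424 mmol/kg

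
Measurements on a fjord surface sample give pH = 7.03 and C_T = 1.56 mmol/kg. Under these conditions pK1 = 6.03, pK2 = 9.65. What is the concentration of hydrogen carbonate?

[HCO3⁻] = 1.42 mmol/kg

α₁ = 1 / (1 + [H⁺]/K1 + K2/[H⁺]) = 1 / (1 + 10^-1.00 + 10^-2.62)
   = 1 / (1 + 0.10000 + 0.0023988) = 1/1.1024 = 0.9071
[HCO3⁻] = α₁ × DIC = 0.9071 × 1.56 = 1.42 mmol/kg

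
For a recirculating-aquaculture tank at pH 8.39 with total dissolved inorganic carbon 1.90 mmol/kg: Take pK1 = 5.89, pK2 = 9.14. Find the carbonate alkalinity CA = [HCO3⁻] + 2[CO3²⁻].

CA = 2.18 mmol/kg

CA = [HCO3⁻] + 2[CO3²⁻] = (α₁ + 2α₂)·DIC
At pH 8.39: [H⁺]/K1 = 10^-2.50 = 0.0031623, K2/[H⁺] = 10^-0.75 = 0.17783
α₁ = 1/(1 + 0.0031623 + 0.17783) = 1/1.1810 = 0.8467; α₂ = α₁·K2/[H⁺] = 0.1506
α₁ + 2α₂ = 1.1479
CA = 1.1479 × 1.90 = 2.18 mmol/kg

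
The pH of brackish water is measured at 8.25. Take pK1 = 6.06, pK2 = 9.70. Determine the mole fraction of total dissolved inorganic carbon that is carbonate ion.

α₂ = 1 / (1 + [H⁺]/K2 + [H⁺]²/(K1K2)) = 1 / (1 + 10^+1.45 + 10^-0.74)
   = 1 / (1 + 28.184 + 0.18197) = 1/29.366 = 0.03405

α₂ = 0.0341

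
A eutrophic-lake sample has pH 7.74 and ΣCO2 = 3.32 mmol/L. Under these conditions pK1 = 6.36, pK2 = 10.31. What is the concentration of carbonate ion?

[CO3²⁻] = 8.56 μmol/L

α₂ = 1 / (1 + [H⁺]/K2 + [H⁺]²/(K1K2)) = 1 / (1 + 10^+2.57 + 10^+1.19)
   = 1 / (1 + 371.54 + 15.488) = 1/388.02 = 0.002577
[CO3²⁻] = α₂ × DIC = 0.002577 × 3.32 = 0.00856 mmol/L = 8.56 μmol/L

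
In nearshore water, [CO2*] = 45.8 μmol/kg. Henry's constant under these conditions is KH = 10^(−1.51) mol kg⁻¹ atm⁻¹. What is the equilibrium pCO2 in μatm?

pCO2 = 1480 μatm

KH = 10^(−1.51) = 3.090×10^-2 mol kg⁻¹ atm⁻¹
pCO2 = [CO2*]/KH = 45.8×10^-6 / 3.090×10^-2 = 1.48×10^-3 atm = 1480 μatm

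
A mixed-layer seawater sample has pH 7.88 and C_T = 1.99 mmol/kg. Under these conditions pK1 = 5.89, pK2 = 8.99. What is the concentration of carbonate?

α₂ = 1 / (1 + [H⁺]/K2 + [H⁺]²/(K1K2)) = 1 / (1 + 10^+1.11 + 10^-0.88)
   = 1 / (1 + 12.882 + 0.13183) = 1/14.014 = 0.07136
[CO3²⁻] = α₂ × DIC = 0.07136 × 1.99 = 0.142 mmol/kg

[CO3²⁻] = 0.142 mmol/kg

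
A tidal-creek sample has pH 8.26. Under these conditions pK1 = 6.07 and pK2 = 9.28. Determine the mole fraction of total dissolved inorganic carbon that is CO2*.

α₀ = 1 / (1 + K1/[H⁺] + K1K2/[H⁺]²) = 1 / (1 + 10^+2.19 + 10^+1.17)
   = 1 / (1 + 154.88 + 14.791) = 1/170.67 = 0.005859

α₀ = 0.00586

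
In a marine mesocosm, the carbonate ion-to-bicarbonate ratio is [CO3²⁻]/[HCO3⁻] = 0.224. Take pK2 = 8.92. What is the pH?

From K2 = [H⁺][CO3²⁻]/[HCO3⁻]:  pH = pK2 + log₁₀([CO3²⁻]/[HCO3⁻])
log₁₀(0.224) = -0.650
pH = 8.92 + (-0.650) = 8.27

pH = 8.27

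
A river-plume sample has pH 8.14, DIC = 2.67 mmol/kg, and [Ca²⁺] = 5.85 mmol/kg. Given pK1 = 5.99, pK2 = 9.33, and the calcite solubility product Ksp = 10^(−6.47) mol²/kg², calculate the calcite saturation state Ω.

Ω = 2.78

α₂ = 1 / (1 + [H⁺]/K2 + [H⁺]²/(K1K2)) = 1 / (1 + 10^+1.19 + 10^-0.96)
   = 1 / (1 + 15.488 + 0.10965) = 1/16.598 = 0.06025
[CO3²⁻] = α₂ × DIC = 0.06025 × 2.67 = 0.1609 mmol/kg
Ksp = 10^(−6.47) = 3.388×10^-7
Ω = [Ca²⁺][CO3²⁻]/Ksp = (5.85×10^-3)(1.609×10^-4) / 3.388×10^-7 = 2.78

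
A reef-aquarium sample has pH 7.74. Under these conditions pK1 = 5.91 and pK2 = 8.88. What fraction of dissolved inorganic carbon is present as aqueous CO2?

α₀ = 1 / (1 + K1/[H⁺] + K1K2/[H⁺]²) = 1 / (1 + 10^+1.83 + 10^+0.69)
   = 1 / (1 + 67.608 + 4.8978) = 1/73.506 = 0.01360

α₀ = 0.0136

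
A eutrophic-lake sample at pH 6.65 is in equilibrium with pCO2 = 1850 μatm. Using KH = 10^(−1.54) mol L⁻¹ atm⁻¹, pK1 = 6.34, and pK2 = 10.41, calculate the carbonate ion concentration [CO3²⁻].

[CO3²⁻] = 0.0189 μmol/L

[CO2*] = KH · pCO2 = 10^(−1.54) × 1850×10^-6 = 5.335×10^-5 mol/L
α₀ = 1/(1 + K1/[H⁺] + K1K2/[H⁺]²) = 1/(1 + 10^+0.31 + 10^-3.45) = 0.3287
DIC = [CO2*]/α₀ = 5.335×10^-5 / 0.3287 = 0.1623 mmol/L
[CO3²⁻] = α₂·DIC; α₂ = 0.0001166, so [CO3²⁻] = 0.0001166 × 0.1623 = 1.89×10^-5 mmol/L = 0.0189 μmol/L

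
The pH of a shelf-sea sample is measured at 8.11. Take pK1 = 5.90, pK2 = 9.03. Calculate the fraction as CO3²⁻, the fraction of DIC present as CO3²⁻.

α₂ = 0.107

α₂ = 1 / (1 + [H⁺]/K2 + [H⁺]²/(K1K2)) = 1 / (1 + 10^+0.92 + 10^-1.29)
   = 1 / (1 + 8.3176 + 0.051286) = 1/9.3689 = 0.1067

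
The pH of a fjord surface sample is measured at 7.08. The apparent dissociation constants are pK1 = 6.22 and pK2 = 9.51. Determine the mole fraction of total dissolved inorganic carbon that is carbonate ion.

α₂ = 0.00325

α₂ = 1 / (1 + [H⁺]/K2 + [H⁺]²/(K1K2)) = 1 / (1 + 10^+2.43 + 10^+1.57)
   = 1 / (1 + 269.15 + 37.154) = 1/307.31 = 0.003254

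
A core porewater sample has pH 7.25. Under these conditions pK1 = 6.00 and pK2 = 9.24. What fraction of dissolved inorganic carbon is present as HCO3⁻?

α₁ = 0.938

α₁ = 1 / (1 + [H⁺]/K1 + K2/[H⁺]) = 1 / (1 + 10^-1.25 + 10^-1.99)
   = 1 / (1 + 0.056234 + 0.010233) = 1/1.0665 = 0.9377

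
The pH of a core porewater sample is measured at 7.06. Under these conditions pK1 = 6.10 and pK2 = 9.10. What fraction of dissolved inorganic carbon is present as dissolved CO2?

α₀ = 0.0980

α₀ = 1 / (1 + K1/[H⁺] + K1K2/[H⁺]²) = 1 / (1 + 10^+0.96 + 10^-1.08)
   = 1 / (1 + 9.1201 + 0.083176) = 1/10.203 = 0.09801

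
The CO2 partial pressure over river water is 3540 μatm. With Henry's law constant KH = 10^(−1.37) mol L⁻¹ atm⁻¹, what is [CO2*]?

KH = 10^(−1.37) = 4.266×10^-2 mol L⁻¹ atm⁻¹
[CO2*] = KH · pCO2 = 4.266×10^-2 × 3540×10^-6 atm = 1.51×10^-4 mol/L

[CO2*] = 151 μmol/L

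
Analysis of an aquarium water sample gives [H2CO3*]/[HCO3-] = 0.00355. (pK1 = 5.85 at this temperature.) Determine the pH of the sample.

pH = 8.30

From K1 = [H⁺][HCO3-]/[H2CO3*]:  pH = pK1 − log₁₀([H2CO3*]/[HCO3-])
log₁₀(0.00355) = -2.450
pH = 5.85 − (-2.450) = 8.30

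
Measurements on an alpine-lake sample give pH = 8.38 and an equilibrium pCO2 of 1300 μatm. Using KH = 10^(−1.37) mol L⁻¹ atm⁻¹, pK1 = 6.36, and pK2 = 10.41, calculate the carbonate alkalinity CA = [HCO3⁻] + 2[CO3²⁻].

CA = 5.92 mmol/L

[CO2*] = KH · pCO2 = 10^(−1.37) × 1300×10^-6 = 5.546×10^-5 mol/L
α₀ = 1/(1 + K1/[H⁺] + K1K2/[H⁺]²) = 1/(1 + 10^+2.02 + 10^-0.01) = 0.009373
DIC = [CO2*]/α₀ = 5.546×10^-5 / 0.009373 = 5.917 mmol/L
CA = (α₁ + 2α₂)·DIC = (0.9815 + 2×0.009160) × 5.917 = 5.92 mmol/L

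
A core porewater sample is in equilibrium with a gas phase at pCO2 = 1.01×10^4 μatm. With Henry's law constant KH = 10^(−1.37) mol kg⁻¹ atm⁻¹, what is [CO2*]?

[CO2*] = 431 μmol/kg

KH = 10^(−1.37) = 4.266×10^-2 mol kg⁻¹ atm⁻¹
[CO2*] = KH · pCO2 = 4.266×10^-2 × 1.01×10^4×10^-6 atm = 4.31×10^-4 mol/kg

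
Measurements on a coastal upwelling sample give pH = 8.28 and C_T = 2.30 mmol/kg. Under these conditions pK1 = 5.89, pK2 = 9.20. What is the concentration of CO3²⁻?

α₂ = 1 / (1 + [H⁺]/K2 + [H⁺]²/(K1K2)) = 1 / (1 + 10^+0.92 + 10^-1.47)
   = 1 / (1 + 8.3176 + 0.033884) = 1/9.3515 = 0.1069
[CO3²⁻] = α₂ × DIC = 0.1069 × 2.30 = 0.246 mmol/kg

[CO3²⁻] = 0.246 mmol/kg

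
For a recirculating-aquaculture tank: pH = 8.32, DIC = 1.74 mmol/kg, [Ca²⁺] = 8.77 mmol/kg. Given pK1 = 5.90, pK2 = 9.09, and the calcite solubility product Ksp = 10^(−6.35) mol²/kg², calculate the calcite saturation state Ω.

α₂ = 1 / (1 + [H⁺]/K2 + [H⁺]²/(K1K2)) = 1 / (1 + 10^+0.77 + 10^-1.65)
   = 1 / (1 + 5.8884 + 0.022387) = 1/6.9108 = 0.1447
[CO3²⁻] = α₂ × DIC = 0.1447 × 1.74 = 0.2518 mmol/kg
Ksp = 10^(−6.35) = 4.467×10^-7
Ω = [Ca²⁺][CO3²⁻]/Ksp = (8.77×10^-3)(2.518×10^-4) / 4.467×10^-7 = 4.94

Ω = 4.94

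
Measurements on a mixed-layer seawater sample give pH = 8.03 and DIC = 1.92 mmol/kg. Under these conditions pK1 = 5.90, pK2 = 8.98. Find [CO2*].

[CO2*] = 12.7 μmol/kg

α₀ = 1 / (1 + K1/[H⁺] + K1K2/[H⁺]²) = 1 / (1 + 10^+2.13 + 10^+1.18)
   = 1 / (1 + 134.90 + 15.136) = 1/151.03 = 0.006621
[CO2*] = α₀ × DIC = 0.006621 × 1.92 = 0.0127 mmol/kg = 12.7 μmol/kg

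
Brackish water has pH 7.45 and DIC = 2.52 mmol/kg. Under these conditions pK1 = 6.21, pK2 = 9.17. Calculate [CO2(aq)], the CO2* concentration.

α₀ = 1 / (1 + K1/[H⁺] + K1K2/[H⁺]²) = 1 / (1 + 10^+1.24 + 10^-0.48)
   = 1 / (1 + 17.378 + 0.33113) = 1/18.709 = 0.05345
[CO2*] = α₀ × DIC = 0.05345 × 2.52 = 0.135 mmol/kg

[CO2*] = 0.135 mmol/kg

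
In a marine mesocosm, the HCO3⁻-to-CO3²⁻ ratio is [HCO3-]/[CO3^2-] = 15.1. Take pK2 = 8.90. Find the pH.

From K2 = [H⁺][CO3^2-]/[HCO3-]:  pH = pK2 − log₁₀([HCO3-]/[CO3^2-])
log₁₀(15.1) = +1.179
pH = 8.90 − (+1.179) = 7.72

pH = 7.72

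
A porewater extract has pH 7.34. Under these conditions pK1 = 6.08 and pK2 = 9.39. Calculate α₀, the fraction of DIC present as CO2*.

α₀ = 0.0517

α₀ = 1 / (1 + K1/[H⁺] + K1K2/[H⁺]²) = 1 / (1 + 10^+1.26 + 10^-0.79)
   = 1 / (1 + 18.197 + 0.16218) = 1/19.359 = 0.05166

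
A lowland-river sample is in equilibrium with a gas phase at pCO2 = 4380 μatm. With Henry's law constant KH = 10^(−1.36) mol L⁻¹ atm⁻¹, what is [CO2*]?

KH = 10^(−1.36) = 4.365×10^-2 mol L⁻¹ atm⁻¹
[CO2*] = KH · pCO2 = 4.365×10^-2 × 4380×10^-6 atm = 1.91×10^-4 mol/L

[CO2*] = 191 μmol/L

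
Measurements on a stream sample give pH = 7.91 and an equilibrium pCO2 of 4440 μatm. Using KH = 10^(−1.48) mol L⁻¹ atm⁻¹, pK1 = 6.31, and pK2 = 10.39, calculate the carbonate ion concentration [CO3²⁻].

[CO2*] = KH · pCO2 = 10^(−1.48) × 4440×10^-6 = 1.470×10^-4 mol/L
α₀ = 1/(1 + K1/[H⁺] + K1K2/[H⁺]²) = 1/(1 + 10^+1.60 + 10^-0.88) = 0.02442
DIC = [CO2*]/α₀ = 1.470×10^-4 / 0.02442 = 6.019 mmol/L
[CO3²⁻] = α₂·DIC; α₂ = 0.003220, so [CO3²⁻] = 0.003220 × 6.019 = 0.0194 mmol/L = 19.4 μmol/L

[CO3²⁻] = 19.4 μmol/L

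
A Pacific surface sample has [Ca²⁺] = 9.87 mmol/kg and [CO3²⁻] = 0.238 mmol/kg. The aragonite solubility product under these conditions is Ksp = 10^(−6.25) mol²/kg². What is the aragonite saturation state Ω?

Ω = 4.18

Ksp = 10^(−6.25) = 5.623×10^-7
Ω = [Ca²⁺][CO3²⁻]/Ksp = (9.87×10^-3)(0.238×10^-3) / 5.623×10^-7 = 4.18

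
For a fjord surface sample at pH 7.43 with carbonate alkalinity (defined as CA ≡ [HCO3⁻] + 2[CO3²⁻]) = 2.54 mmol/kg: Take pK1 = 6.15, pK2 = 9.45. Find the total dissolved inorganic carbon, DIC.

CA = [HCO3⁻] + 2[CO3²⁻] = (α₁ + 2α₂)·DIC
At pH 7.43: [H⁺]/K1 = 10^-1.28 = 0.052481, K2/[H⁺] = 10^-2.02 = 0.0095499
α₁ = 1/(1 + 0.052481 + 0.0095499) = 1/1.0620 = 0.9416; α₂ = α₁·K2/[H⁺] = 0.008992
α₁ + 2α₂ = 0.9596
DIC = CA / (α₁ + 2α₂) = 2.54 / 0.9596 = 2.65 mmol/kg

DIC = 2.65 mmol/kg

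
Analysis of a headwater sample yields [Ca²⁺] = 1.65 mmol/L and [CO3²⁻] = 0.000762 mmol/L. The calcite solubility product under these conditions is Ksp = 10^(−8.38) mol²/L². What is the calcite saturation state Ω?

Ω = 0.302

Ksp = 10^(−8.38) = 4.169×10^-9
Ω = [Ca²⁺][CO3²⁻]/Ksp = (1.65×10^-3)(0.000762×10^-3) / 4.169×10^-9 = 0.302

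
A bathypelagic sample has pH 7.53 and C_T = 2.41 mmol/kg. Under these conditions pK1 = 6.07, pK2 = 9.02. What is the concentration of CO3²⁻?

α₂ = 1 / (1 + [H⁺]/K2 + [H⁺]²/(K1K2)) = 1 / (1 + 10^+1.49 + 10^+0.03)
   = 1 / (1 + 30.903 + 1.0715) = 1/32.974 = 0.03033
[CO3²⁻] = α₂ × DIC = 0.03033 × 2.41 = 0.0731 mmol/kg

[CO3²⁻] = 0.0731 mmol/kg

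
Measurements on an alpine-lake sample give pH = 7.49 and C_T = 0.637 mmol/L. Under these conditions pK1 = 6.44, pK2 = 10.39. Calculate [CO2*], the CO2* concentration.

α₀ = 1 / (1 + K1/[H⁺] + K1K2/[H⁺]²) = 1 / (1 + 10^+1.05 + 10^-1.85)
   = 1 / (1 + 11.220 + 0.014125) = 1/12.234 = 0.08174
[CO2*] = α₀ × DIC = 0.08174 × 0.637 = 0.0521 mmol/L

[CO2*] = 0.0521 mmol/L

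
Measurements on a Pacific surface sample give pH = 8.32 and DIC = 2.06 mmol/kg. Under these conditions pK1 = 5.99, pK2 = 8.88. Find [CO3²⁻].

α₂ = 1 / (1 + [H⁺]/K2 + [H⁺]²/(K1K2)) = 1 / (1 + 10^+0.56 + 10^-1.77)
   = 1 / (1 + 3.6308 + 0.016982) = 1/4.6478 = 0.2152
[CO3²⁻] = α₂ × DIC = 0.2152 × 2.06 = 0.443 mmol/kg

[CO3²⁻] = 0.443 mmol/kg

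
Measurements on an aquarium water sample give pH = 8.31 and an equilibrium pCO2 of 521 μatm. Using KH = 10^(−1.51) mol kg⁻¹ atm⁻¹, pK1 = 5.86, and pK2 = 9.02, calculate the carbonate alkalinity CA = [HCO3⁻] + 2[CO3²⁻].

CA = 6.31 mmol/kg

[CO2*] = KH · pCO2 = 10^(−1.51) × 521×10^-6 = 1.610×10^-5 mol/kg
α₀ = 1/(1 + K1/[H⁺] + K1K2/[H⁺]²) = 1/(1 + 10^+2.45 + 10^+1.74) = 0.002960
DIC = [CO2*]/α₀ = 1.610×10^-5 / 0.002960 = 5.439 mmol/kg
CA = (α₁ + 2α₂)·DIC = (0.8344 + 2×0.1627) × 5.439 = 6.31 mmol/kg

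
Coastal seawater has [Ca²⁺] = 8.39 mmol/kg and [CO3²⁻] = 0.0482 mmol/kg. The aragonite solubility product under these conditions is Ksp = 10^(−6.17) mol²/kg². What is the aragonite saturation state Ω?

Ω = 0.598

Ksp = 10^(−6.17) = 6.761×10^-7
Ω = [Ca²⁺][CO3²⁻]/Ksp = (8.39×10^-3)(0.0482×10^-3) / 6.761×10^-7 = 0.598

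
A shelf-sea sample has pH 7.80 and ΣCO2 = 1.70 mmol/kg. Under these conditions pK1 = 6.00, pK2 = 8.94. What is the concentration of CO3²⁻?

α₂ = 1 / (1 + [H⁺]/K2 + [H⁺]²/(K1K2)) = 1 / (1 + 10^+1.14 + 10^-0.66)
   = 1 / (1 + 13.804 + 0.21878) = 1/15.023 = 0.06657
[CO3²⁻] = α₂ × DIC = 0.06657 × 1.70 = 0.113 mmol/kg

[CO3²⁻] = 0.113 mmol/kg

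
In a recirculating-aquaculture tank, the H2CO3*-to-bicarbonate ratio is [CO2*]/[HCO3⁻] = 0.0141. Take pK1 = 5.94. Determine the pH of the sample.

pH = 7.79

From K1 = [H⁺][HCO3⁻]/[CO2*]:  pH = pK1 − log₁₀([CO2*]/[HCO3⁻])
log₁₀(0.0141) = -1.851
pH = 5.94 − (-1.851) = 7.79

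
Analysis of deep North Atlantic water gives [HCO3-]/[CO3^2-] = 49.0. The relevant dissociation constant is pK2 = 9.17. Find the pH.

pH = 7.48

From K2 = [H⁺][CO3^2-]/[HCO3-]:  pH = pK2 − log₁₀([HCO3-]/[CO3^2-])
log₁₀(49.0) = +1.690
pH = 9.17 − (+1.690) = 7.48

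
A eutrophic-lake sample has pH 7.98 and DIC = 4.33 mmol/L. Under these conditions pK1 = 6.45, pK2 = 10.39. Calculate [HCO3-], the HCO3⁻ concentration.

α₁ = 1 / (1 + [H⁺]/K1 + K2/[H⁺]) = 1 / (1 + 10^-1.53 + 10^-2.41)
   = 1 / (1 + 0.029512 + 0.0038905) = 1/1.0334 = 0.9677
[HCO3⁻] = α₁ × DIC = 0.9677 × 4.33 = 4.19 mmol/L

[HCO3⁻] = 4.19 mmol/L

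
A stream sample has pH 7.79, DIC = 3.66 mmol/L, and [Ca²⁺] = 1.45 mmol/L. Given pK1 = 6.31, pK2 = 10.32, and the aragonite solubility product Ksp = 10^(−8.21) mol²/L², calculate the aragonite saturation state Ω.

Ω = 2.45

α₂ = 1 / (1 + [H⁺]/K2 + [H⁺]²/(K1K2)) = 1 / (1 + 10^+2.53 + 10^+1.05)
   = 1 / (1 + 338.84 + 11.220) = 1/351.06 = 0.002848
[CO3²⁻] = α₂ × DIC = 0.002848 × 3.66 = 0.01043 mmol/L = 10.43 μmol/L
Ksp = 10^(−8.21) = 6.166×10^-9
Ω = [Ca²⁺][CO3²⁻]/Ksp = (1.45×10^-3)(1.043×10^-5) / 6.166×10^-9 = 2.45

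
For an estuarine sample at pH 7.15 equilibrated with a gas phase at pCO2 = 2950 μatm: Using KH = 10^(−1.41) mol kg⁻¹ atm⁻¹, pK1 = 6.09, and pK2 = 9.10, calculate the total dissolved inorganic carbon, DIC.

[CO2*] = KH · pCO2 = 10^(−1.41) × 2950×10^-6 = 1.148×10^-4 mol/kg
α₀ = 1/(1 + K1/[H⁺] + K1K2/[H⁺]²) = 1/(1 + 10^+1.06 + 10^-0.89) = 0.07930
DIC = [CO2*]/α₀ = 1.148×10^-4 / 0.07930 = 1.45 mmol/kg

DIC = 1.45 mmol/kg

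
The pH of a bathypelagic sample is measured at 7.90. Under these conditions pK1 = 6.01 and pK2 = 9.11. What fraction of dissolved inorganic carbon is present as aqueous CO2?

α₀ = 1 / (1 + K1/[H⁺] + K1K2/[H⁺]²) = 1 / (1 + 10^+1.89 + 10^+0.68)
   = 1 / (1 + 77.625 + 4.7863) = 1/83.411 = 0.01199

α₀ = 0.0120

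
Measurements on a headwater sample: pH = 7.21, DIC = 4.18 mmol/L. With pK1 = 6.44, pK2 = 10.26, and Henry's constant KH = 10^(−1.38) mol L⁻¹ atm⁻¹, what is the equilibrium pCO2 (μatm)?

pCO2 = 1.45×10^4 μatm

α₀ = 1 / (1 + K1/[H⁺] + K1K2/[H⁺]²) = 1 / (1 + 10^+0.77 + 10^-2.28)
   = 1 / (1 + 5.8884 + 0.0052481) = 1/6.8937 = 0.1451
[CO2*] = α₀ × DIC = 0.1451 × 4.18 = 0.6064 mmol/L
pCO2 = [CO2*]/KH = 6.064×10^-4 / 4.169×10^-2 = 1.45×10^4 μatm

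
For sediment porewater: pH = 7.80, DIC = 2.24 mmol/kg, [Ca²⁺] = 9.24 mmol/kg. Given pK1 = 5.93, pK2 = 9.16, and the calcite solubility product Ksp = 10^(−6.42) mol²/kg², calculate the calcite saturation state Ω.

Ω = 2.25

α₂ = 1 / (1 + [H⁺]/K2 + [H⁺]²/(K1K2)) = 1 / (1 + 10^+1.36 + 10^-0.51)
   = 1 / (1 + 22.909 + 0.30903) = 1/24.218 = 0.04129
[CO3²⁻] = α₂ × DIC = 0.04129 × 2.24 = 0.09249 mmol/kg
Ksp = 10^(−6.42) = 3.802×10^-7
Ω = [Ca²⁺][CO3²⁻]/Ksp = (9.24×10^-3)(9.249×10^-5) / 3.802×10^-7 = 2.25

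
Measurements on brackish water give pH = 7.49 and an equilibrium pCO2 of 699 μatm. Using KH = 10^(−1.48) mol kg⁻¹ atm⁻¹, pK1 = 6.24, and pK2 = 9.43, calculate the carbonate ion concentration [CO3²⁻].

[CO3²⁻] = 4.73 μmol/kg

[CO2*] = KH · pCO2 = 10^(−1.48) × 699×10^-6 = 2.315×10^-5 mol/kg
α₀ = 1/(1 + K1/[H⁺] + K1K2/[H⁺]²) = 1/(1 + 10^+1.25 + 10^-0.69) = 0.05267
DIC = [CO2*]/α₀ = 2.315×10^-5 / 0.05267 = 0.4395 mmol/kg
[CO3²⁻] = α₂·DIC; α₂ = 0.01075, so [CO3²⁻] = 0.01075 × 0.4395 = 0.00473 mmol/kg = 4.73 μmol/kg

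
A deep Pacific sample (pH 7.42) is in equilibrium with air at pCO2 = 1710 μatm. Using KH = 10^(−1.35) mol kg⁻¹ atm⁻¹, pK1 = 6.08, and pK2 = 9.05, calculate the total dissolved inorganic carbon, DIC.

DIC = 1.79 mmol/kg

[CO2*] = KH · pCO2 = 10^(−1.35) × 1710×10^-6 = 7.638×10^-5 mol/kg
α₀ = 1/(1 + K1/[H⁺] + K1K2/[H⁺]²) = 1/(1 + 10^+1.34 + 10^-0.29) = 0.04275
DIC = [CO2*]/α₀ = 7.638×10^-5 / 0.04275 = 1.79 mmol/kg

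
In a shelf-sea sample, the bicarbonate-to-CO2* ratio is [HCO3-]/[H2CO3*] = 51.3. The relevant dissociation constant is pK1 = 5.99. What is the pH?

pH = 7.70

From K1 = [H⁺][HCO3-]/[H2CO3*]:  pH = pK1 + log₁₀([HCO3-]/[H2CO3*])
log₁₀(51.3) = +1.710
pH = 5.99 + (+1.710) = 7.70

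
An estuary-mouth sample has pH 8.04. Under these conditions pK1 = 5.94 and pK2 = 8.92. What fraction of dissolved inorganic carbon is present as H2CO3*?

α₀ = 0.00697

α₀ = 1 / (1 + K1/[H⁺] + K1K2/[H⁺]²) = 1 / (1 + 10^+2.10 + 10^+1.22)
   = 1 / (1 + 125.89 + 16.596) = 1/143.49 = 0.006969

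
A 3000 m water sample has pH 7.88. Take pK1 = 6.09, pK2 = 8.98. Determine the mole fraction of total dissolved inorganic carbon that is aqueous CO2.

α₀ = 0.0148

α₀ = 1 / (1 + K1/[H⁺] + K1K2/[H⁺]²) = 1 / (1 + 10^+1.79 + 10^+0.69)
   = 1 / (1 + 61.660 + 4.8978) = 1/67.557 = 0.01480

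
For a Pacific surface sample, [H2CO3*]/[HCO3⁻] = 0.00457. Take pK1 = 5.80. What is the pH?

pH = 8.14

From K1 = [H⁺][HCO3⁻]/[H2CO3*]:  pH = pK1 − log₁₀([H2CO3*]/[HCO3⁻])
log₁₀(0.00457) = -2.340
pH = 5.80 − (-2.340) = 8.14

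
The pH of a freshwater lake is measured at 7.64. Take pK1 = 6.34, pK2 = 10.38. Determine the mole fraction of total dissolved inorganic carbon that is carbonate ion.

α₂ = 0.00173

α₂ = 1 / (1 + [H⁺]/K2 + [H⁺]²/(K1K2)) = 1 / (1 + 10^+2.74 + 10^+1.44)
   = 1 / (1 + 549.54 + 27.542) = 1/578.08 = 0.001730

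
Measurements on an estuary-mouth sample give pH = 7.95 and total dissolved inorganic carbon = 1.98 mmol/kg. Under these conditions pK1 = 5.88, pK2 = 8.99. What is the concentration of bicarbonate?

[HCO3⁻] = 1.80 mmol/kg

α₁ = 1 / (1 + [H⁺]/K1 + K2/[H⁺]) = 1 / (1 + 10^-2.07 + 10^-1.04)
   = 1 / (1 + 0.0085114 + 0.091201) = 1/1.0997 = 0.9093
[HCO3⁻] = α₁ × DIC = 0.9093 × 1.98 = 1.80 mmol/kg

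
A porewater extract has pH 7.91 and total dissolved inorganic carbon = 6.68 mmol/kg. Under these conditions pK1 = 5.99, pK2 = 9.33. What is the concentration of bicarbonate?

α₁ = 1 / (1 + [H⁺]/K1 + K2/[H⁺]) = 1 / (1 + 10^-1.92 + 10^-1.42)
   = 1 / (1 + 0.012023 + 0.038019) = 1/1.0500 = 0.9523
[HCO3⁻] = α₁ × DIC = 0.9523 × 6.68 = 6.36 mmol/kg

[HCO3⁻] = 6.36 mmol/kg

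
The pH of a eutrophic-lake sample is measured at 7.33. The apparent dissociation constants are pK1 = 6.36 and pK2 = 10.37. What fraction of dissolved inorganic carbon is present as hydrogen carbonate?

α₁ = 1 / (1 + [H⁺]/K1 + K2/[H⁺]) = 1 / (1 + 10^-0.97 + 10^-3.04)
   = 1 / (1 + 0.10715 + 0.00091201) = 1/1.1081 = 0.9025

α₁ = 0.902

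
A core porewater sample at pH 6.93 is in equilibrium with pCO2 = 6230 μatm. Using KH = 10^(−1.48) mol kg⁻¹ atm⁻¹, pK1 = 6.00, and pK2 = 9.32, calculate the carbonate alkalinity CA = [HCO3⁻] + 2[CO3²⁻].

CA = 1.77 mmol/kg

[CO2*] = KH · pCO2 = 10^(−1.48) × 6230×10^-6 = 2.063×10^-4 mol/kg
α₀ = 1/(1 + K1/[H⁺] + K1K2/[H⁺]²) = 1/(1 + 10^+0.93 + 10^-1.46) = 0.1048
DIC = [CO2*]/α₀ = 2.063×10^-4 / 0.1048 = 1.969 mmol/kg
CA = (α₁ + 2α₂)·DIC = (0.8916 + 2×0.003632) × 1.969 = 1.77 mmol/kg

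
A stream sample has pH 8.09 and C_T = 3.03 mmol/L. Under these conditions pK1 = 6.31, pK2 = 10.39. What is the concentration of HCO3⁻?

α₁ = 1 / (1 + [H⁺]/K1 + K2/[H⁺]) = 1 / (1 + 10^-1.78 + 10^-2.30)
   = 1 / (1 + 0.016596 + 0.0050119) = 1/1.0216 = 0.9788
[HCO3⁻] = α₁ × DIC = 0.9788 × 3.03 = 2.97 mmol/L

[HCO3⁻] = 2.97 mmol/L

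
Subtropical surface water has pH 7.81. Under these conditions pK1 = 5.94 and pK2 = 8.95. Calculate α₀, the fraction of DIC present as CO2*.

α₀ = 0.0124

α₀ = 1 / (1 + K1/[H⁺] + K1K2/[H⁺]²) = 1 / (1 + 10^+1.87 + 10^+0.73)
   = 1 / (1 + 74.131 + 5.3703) = 1/80.501 = 0.01242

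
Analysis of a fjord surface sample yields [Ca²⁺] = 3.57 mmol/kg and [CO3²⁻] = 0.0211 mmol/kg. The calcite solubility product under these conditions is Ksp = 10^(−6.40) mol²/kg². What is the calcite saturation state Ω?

Ω = 0.189

Ksp = 10^(−6.40) = 3.981×10^-7
Ω = [Ca²⁺][CO3²⁻]/Ksp = (3.57×10^-3)(0.0211×10^-3) / 3.981×10^-7 = 0.189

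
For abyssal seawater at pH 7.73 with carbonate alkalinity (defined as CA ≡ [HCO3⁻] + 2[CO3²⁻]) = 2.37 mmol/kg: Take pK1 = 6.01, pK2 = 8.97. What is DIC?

DIC = 2.29 mmol/kg

CA = [HCO3⁻] + 2[CO3²⁻] = (α₁ + 2α₂)·DIC
At pH 7.73: [H⁺]/K1 = 10^-1.72 = 0.019055, K2/[H⁺] = 10^-1.24 = 0.057544
α₁ = 1/(1 + 0.019055 + 0.057544) = 1/1.0766 = 0.9289; α₂ = α₁·K2/[H⁺] = 0.05345
α₁ + 2α₂ = 1.0358
DIC = CA / (α₁ + 2α₂) = 2.37 / 1.0358 = 2.29 mmol/kg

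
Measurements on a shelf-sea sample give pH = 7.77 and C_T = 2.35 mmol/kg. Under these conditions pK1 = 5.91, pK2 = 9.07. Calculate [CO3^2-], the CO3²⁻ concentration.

α₂ = 1 / (1 + [H⁺]/K2 + [H⁺]²/(K1K2)) = 1 / (1 + 10^+1.30 + 10^-0.56)
   = 1 / (1 + 19.953 + 0.27542) = 1/21.228 = 0.04711
[CO3²⁻] = α₂ × DIC = 0.04711 × 2.35 = 0.111 mmol/kg

[CO3²⁻] = 0.111 mmol/kg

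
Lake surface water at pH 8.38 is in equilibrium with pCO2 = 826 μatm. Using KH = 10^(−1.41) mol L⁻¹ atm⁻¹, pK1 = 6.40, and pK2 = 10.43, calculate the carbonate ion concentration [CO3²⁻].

[CO2*] = KH · pCO2 = 10^(−1.41) × 826×10^-6 = 3.214×10^-5 mol/L
α₀ = 1/(1 + K1/[H⁺] + K1K2/[H⁺]²) = 1/(1 + 10^+1.98 + 10^-0.07) = 0.01027
DIC = [CO2*]/α₀ = 3.214×10^-5 / 0.01027 = 3.128 mmol/L
[CO3²⁻] = α₂·DIC; α₂ = 0.008743, so [CO3²⁻] = 0.008743 × 3.128 = 0.0274 mmol/L

[CO3²⁻] = 0.0274 mmol/L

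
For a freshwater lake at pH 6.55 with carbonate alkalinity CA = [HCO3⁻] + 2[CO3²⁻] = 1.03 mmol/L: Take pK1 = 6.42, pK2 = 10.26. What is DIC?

DIC = 1.79 mmol/L

CA = [HCO3⁻] + 2[CO3²⁻] = (α₁ + 2α₂)·DIC
At pH 6.55: [H⁺]/K1 = 10^-0.13 = 0.74131, K2/[H⁺] = 10^-3.71 = 0.00019498
α₁ = 1/(1 + 0.74131 + 0.00019498) = 1/1.7415 = 0.5742; α₂ = α₁·K2/[H⁺] = 0.0001120
α₁ + 2α₂ = 0.5744
DIC = CA / (α₁ + 2α₂) = 1.03 / 0.5744 = 1.79 mmol/L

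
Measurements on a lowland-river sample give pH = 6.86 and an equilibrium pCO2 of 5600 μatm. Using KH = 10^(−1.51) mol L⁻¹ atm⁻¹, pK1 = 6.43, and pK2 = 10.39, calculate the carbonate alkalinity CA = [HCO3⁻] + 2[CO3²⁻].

CA = 0.466 mmol/L

[CO2*] = KH · pCO2 = 10^(−1.51) × 5600×10^-6 = 1.731×10^-4 mol/L
α₀ = 1/(1 + K1/[H⁺] + K1K2/[H⁺]²) = 1/(1 + 10^+0.43 + 10^-3.10) = 0.2708
DIC = [CO2*]/α₀ = 1.731×10^-4 / 0.2708 = 0.6390 mmol/L
CA = (α₁ + 2α₂)·DIC = (0.7290 + 2×0.0002151) × 0.6390 = 0.466 mmol/L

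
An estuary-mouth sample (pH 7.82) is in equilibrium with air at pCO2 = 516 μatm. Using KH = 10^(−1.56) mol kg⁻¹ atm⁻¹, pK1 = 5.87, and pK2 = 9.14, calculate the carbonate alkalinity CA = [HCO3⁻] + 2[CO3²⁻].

CA = 1.39 mmol/kg

[CO2*] = KH · pCO2 = 10^(−1.56) × 516×10^-6 = 1.421×10^-5 mol/kg
α₀ = 1/(1 + K1/[H⁺] + K1K2/[H⁺]²) = 1/(1 + 10^+1.95 + 10^+0.63) = 0.01059
DIC = [CO2*]/α₀ = 1.421×10^-5 / 0.01059 = 1.341 mmol/kg
CA = (α₁ + 2α₂)·DIC = (0.9442 + 2×0.04519) × 1.341 = 1.39 mmol/kg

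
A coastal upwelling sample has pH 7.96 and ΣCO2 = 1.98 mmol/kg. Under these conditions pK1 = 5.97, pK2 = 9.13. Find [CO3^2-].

α₂ = 1 / (1 + [H⁺]/K2 + [H⁺]²/(K1K2)) = 1 / (1 + 10^+1.17 + 10^-0.82)
   = 1 / (1 + 14.791 + 0.15136) = 1/15.942 = 0.06273
[CO3²⁻] = α₂ × DIC = 0.06273 × 1.98 = 0.124 mmol/kg

[CO3²⁻] = 0.124 mmol/kg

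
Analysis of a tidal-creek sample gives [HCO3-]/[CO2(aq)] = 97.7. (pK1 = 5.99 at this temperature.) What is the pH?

From K1 = [H⁺][HCO3-]/[CO2(aq)]:  pH = pK1 + log₁₀([HCO3-]/[CO2(aq)])
log₁₀(97.7) = +1.990
pH = 5.99 + (+1.990) = 7.98

pH = 7.98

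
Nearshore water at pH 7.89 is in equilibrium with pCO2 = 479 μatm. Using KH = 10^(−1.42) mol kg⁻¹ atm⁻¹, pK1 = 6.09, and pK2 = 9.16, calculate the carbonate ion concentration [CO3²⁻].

[CO2*] = KH · pCO2 = 10^(−1.42) × 479×10^-6 = 1.821×10^-5 mol/kg
α₀ = 1/(1 + K1/[H⁺] + K1K2/[H⁺]²) = 1/(1 + 10^+1.80 + 10^+0.53) = 0.01482
DIC = [CO2*]/α₀ = 1.821×10^-5 / 0.01482 = 1.229 mmol/kg
[CO3²⁻] = α₂·DIC; α₂ = 0.05021, so [CO3²⁻] = 0.05021 × 1.229 = 0.0617 mmol/kg

[CO3²⁻] = 0.0617 mmol/kg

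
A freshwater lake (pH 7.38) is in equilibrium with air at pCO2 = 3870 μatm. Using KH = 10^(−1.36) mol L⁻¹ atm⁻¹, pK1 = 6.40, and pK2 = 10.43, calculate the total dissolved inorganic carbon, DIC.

[CO2*] = KH · pCO2 = 10^(−1.36) × 3870×10^-6 = 1.689×10^-4 mol/L
α₀ = 1/(1 + K1/[H⁺] + K1K2/[H⁺]²) = 1/(1 + 10^+0.98 + 10^-2.07) = 0.09471
DIC = [CO2*]/α₀ = 1.689×10^-4 / 0.09471 = 1.78 mmol/L

DIC = 1.78 mmol/L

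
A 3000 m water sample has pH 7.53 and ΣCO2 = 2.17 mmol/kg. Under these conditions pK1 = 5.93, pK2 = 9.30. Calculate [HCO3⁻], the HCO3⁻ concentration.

α₁ = 1 / (1 + [H⁺]/K1 + K2/[H⁺]) = 1 / (1 + 10^-1.60 + 10^-1.77)
   = 1 / (1 + 0.025119 + 0.016982) = 1/1.0421 = 0.9596
[HCO3⁻] = α₁ × DIC = 0.9596 × 2.17 = 2.08 mmol/kg

[HCO3⁻] = 2.08 mmol/kg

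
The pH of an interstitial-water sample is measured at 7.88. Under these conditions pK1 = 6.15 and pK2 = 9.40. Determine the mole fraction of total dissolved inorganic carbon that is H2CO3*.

α₀ = 1 / (1 + K1/[H⁺] + K1K2/[H⁺]²) = 1 / (1 + 10^+1.73 + 10^+0.21)
   = 1 / (1 + 53.703 + 1.6218) = 1/56.325 = 0.01775

α₀ = 0.0178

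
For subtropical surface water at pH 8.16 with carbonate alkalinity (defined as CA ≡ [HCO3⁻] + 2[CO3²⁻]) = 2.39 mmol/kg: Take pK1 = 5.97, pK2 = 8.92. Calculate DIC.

DIC = 2.09 mmol/kg

CA = [HCO3⁻] + 2[CO3²⁻] = (α₁ + 2α₂)·DIC
At pH 8.16: [H⁺]/K1 = 10^-2.19 = 0.0064565, K2/[H⁺] = 10^-0.76 = 0.17378
α₁ = 1/(1 + 0.0064565 + 0.17378) = 1/1.1802 = 0.8473; α₂ = α₁·K2/[H⁺] = 0.1472
α₁ + 2α₂ = 1.1418
DIC = CA / (α₁ + 2α₂) = 2.39 / 1.1418 = 2.09 mmol/kg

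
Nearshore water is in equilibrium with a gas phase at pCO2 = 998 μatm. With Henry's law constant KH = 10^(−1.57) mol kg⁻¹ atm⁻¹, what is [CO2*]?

[CO2*] = 26.9 μmol/kg

KH = 10^(−1.57) = 2.692×10^-2 mol kg⁻¹ atm⁻¹
[CO2*] = KH · pCO2 = 2.692×10^-2 × 998×10^-6 atm = 2.69×10^-5 mol/kg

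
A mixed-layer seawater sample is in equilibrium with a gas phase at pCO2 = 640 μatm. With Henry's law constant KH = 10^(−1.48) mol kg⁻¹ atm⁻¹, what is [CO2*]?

[CO2*] = 21.2 μmol/kg

KH = 10^(−1.48) = 3.311×10^-2 mol kg⁻¹ atm⁻¹
[CO2*] = KH · pCO2 = 3.311×10^-2 × 640×10^-6 atm = 2.12×10^-5 mol/kg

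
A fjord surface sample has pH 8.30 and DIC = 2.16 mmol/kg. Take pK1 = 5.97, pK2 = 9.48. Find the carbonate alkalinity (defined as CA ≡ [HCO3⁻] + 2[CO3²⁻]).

CA = [HCO3⁻] + 2[CO3²⁻] = (α₁ + 2α₂)·DIC
At pH 8.30: [H⁺]/K1 = 10^-2.33 = 0.0046774, K2/[H⁺] = 10^-1.18 = 0.066069
α₁ = 1/(1 + 0.0046774 + 0.066069) = 1/1.0707 = 0.9339; α₂ = α₁·K2/[H⁺] = 0.06170
α₁ + 2α₂ = 1.0573
CA = 1.0573 × 2.16 = 2.28 mmol/kg

CA = 2.28 mmol/kg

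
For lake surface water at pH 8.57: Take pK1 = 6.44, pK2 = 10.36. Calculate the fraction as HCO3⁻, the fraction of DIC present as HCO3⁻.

α₁ = 1 / (1 + [H⁺]/K1 + K2/[H⁺]) = 1 / (1 + 10^-2.13 + 10^-1.79)
   = 1 / (1 + 0.0074131 + 0.016218) = 1/1.0236 = 0.9769

α₁ = 0.977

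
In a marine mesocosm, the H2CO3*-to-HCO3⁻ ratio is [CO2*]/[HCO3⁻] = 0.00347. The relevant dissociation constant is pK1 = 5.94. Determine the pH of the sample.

pH = 8.40

From K1 = [H⁺][HCO3⁻]/[CO2*]:  pH = pK1 − log₁₀([CO2*]/[HCO3⁻])
log₁₀(0.00347) = -2.460
pH = 5.94 − (-2.460) = 8.40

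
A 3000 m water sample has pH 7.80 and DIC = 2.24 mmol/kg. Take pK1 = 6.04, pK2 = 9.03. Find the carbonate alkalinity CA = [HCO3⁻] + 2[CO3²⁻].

CA = 2.33 mmol/kg

CA = [HCO3⁻] + 2[CO3²⁻] = (α₁ + 2α₂)·DIC
At pH 7.80: [H⁺]/K1 = 10^-1.76 = 0.017378, K2/[H⁺] = 10^-1.23 = 0.058884
α₁ = 1/(1 + 0.017378 + 0.058884) = 1/1.0763 = 0.9291; α₂ = α₁·K2/[H⁺] = 0.05471
α₁ + 2α₂ = 1.0386
CA = 1.0386 × 2.24 = 2.33 mmol/kg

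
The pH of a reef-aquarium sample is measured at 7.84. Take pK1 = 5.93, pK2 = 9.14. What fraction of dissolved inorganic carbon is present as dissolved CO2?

α₀ = 1 / (1 + K1/[H⁺] + K1K2/[H⁺]²) = 1 / (1 + 10^+1.91 + 10^+0.61)
   = 1 / (1 + 81.283 + 4.0738) = 1/86.357 = 0.01158

α₀ = 0.0116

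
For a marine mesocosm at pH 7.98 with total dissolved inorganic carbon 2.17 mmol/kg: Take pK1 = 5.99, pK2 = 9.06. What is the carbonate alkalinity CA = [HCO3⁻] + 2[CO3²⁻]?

CA = [HCO3⁻] + 2[CO3²⁻] = (α₁ + 2α₂)·DIC
At pH 7.98: [H⁺]/K1 = 10^-1.99 = 0.010233, K2/[H⁺] = 10^-1.08 = 0.083176
α₁ = 1/(1 + 0.010233 + 0.083176) = 1/1.0934 = 0.9146; α₂ = α₁·K2/[H⁺] = 0.07607
α₁ + 2α₂ = 1.0667
CA = 1.0667 × 2.17 = 2.31 mmol/kg

CA = 2.31 mmol/kg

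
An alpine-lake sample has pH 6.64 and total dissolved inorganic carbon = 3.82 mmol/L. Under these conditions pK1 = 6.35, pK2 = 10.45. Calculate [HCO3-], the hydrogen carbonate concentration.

α₁ = 1 / (1 + [H⁺]/K1 + K2/[H⁺]) = 1 / (1 + 10^-0.29 + 10^-3.81)
   = 1 / (1 + 0.51286 + 0.00015488) = 1/1.5130 = 0.6609
[HCO3⁻] = α₁ × DIC = 0.6609 × 3.82 = 2.52 mmol/L

[HCO3⁻] = 2.52 mmol/L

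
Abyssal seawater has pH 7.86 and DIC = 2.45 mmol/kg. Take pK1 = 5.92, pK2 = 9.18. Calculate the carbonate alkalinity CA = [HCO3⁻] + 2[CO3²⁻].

CA = [HCO3⁻] + 2[CO3²⁻] = (α₁ + 2α₂)·DIC
At pH 7.86: [H⁺]/K1 = 10^-1.94 = 0.011482, K2/[H⁺] = 10^-1.32 = 0.047863
α₁ = 1/(1 + 0.011482 + 0.047863) = 1/1.0593 = 0.9440; α₂ = α₁·K2/[H⁺] = 0.04518
α₁ + 2α₂ = 1.0343
CA = 1.0343 × 2.45 = 2.53 mmol/kg

CA = 2.53 mmol/kg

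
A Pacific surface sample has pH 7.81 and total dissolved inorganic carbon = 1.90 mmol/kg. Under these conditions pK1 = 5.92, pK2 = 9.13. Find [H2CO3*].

α₀ = 1 / (1 + K1/[H⁺] + K1K2/[H⁺]²) = 1 / (1 + 10^+1.89 + 10^+0.57)
   = 1 / (1 + 77.625 + 3.7154) = 1/82.340 = 0.01214
[CO2*] = α₀ × DIC = 0.01214 × 1.90 = 0.0231 mmol/kg

[CO2*] = 0.0231 mmol/kg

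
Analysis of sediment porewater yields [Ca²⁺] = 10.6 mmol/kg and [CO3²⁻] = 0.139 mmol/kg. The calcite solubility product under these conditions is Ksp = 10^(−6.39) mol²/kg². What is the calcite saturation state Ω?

Ksp = 10^(−6.39) = 4.074×10^-7
Ω = [Ca²⁺][CO3²⁻]/Ksp = (10.6×10^-3)(0.139×10^-3) / 4.074×10^-7 = 3.62

Ω = 3.62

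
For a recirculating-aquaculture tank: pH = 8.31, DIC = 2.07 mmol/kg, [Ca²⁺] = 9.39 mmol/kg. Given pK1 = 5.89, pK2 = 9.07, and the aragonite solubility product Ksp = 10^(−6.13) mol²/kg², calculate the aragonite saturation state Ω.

Ω = 3.87

α₂ = 1 / (1 + [H⁺]/K2 + [H⁺]²/(K1K2)) = 1 / (1 + 10^+0.76 + 10^-1.66)
   = 1 / (1 + 5.7544 + 0.021878) = 1/6.7763 = 0.1476
[CO3²⁻] = α₂ × DIC = 0.1476 × 2.07 = 0.3055 mmol/kg
Ksp = 10^(−6.13) = 7.413×10^-7
Ω = [Ca²⁺][CO3²⁻]/Ksp = (9.39×10^-3)(3.055×10^-4) / 7.413×10^-7 = 3.87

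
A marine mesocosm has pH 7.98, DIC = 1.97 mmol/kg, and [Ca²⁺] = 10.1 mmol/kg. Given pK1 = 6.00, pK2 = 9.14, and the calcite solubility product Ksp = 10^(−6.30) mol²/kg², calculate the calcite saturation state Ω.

α₂ = 1 / (1 + [H⁺]/K2 + [H⁺]²/(K1K2)) = 1 / (1 + 10^+1.16 + 10^-0.82)
   = 1 / (1 + 14.454 + 0.15136) = 1/15.606 = 0.06408
[CO3²⁻] = α₂ × DIC = 0.06408 × 1.97 = 0.1262 mmol/kg
Ksp = 10^(−6.30) = 5.012×10^-7
Ω = [Ca²⁺][CO3²⁻]/Ksp = (10.1×10^-3)(1.262×10^-4) / 5.012×10^-7 = 2.54

Ω = 2.54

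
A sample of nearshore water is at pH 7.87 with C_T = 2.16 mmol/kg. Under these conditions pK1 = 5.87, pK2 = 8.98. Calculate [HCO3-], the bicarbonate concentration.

[HCO3⁻] = 1.99 mmol/kg

α₁ = 1 / (1 + [H⁺]/K1 + K2/[H⁺]) = 1 / (1 + 10^-2.00 + 10^-1.11)
   = 1 / (1 + 0.010000 + 0.077625) = 1/1.0876 = 0.9194
[HCO3⁻] = α₁ × DIC = 0.9194 × 2.16 = 1.99 mmol/kg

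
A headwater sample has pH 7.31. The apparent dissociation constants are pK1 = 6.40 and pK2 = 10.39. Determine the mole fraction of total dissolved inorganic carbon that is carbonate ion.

α₂ = 1 / (1 + [H⁺]/K2 + [H⁺]²/(K1K2)) = 1 / (1 + 10^+3.08 + 10^+2.17)
   = 1 / (1 + 1202.3 + 147.91) = 1/1351.2 = 0.0007401

α₂ = 0.000740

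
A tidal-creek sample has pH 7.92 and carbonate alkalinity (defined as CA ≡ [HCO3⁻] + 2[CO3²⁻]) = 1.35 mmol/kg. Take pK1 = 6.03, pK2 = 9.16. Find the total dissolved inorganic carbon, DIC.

CA = [HCO3⁻] + 2[CO3²⁻] = (α₁ + 2α₂)·DIC
At pH 7.92: [H⁺]/K1 = 10^-1.89 = 0.012882, K2/[H⁺] = 10^-1.24 = 0.057544
α₁ = 1/(1 + 0.012882 + 0.057544) = 1/1.0704 = 0.9342; α₂ = α₁·K2/[H⁺] = 0.05376
α₁ + 2α₂ = 1.0417
DIC = CA / (α₁ + 2α₂) = 1.35 / 1.0417 = 1.30 mmol/kg

DIC = 1.30 mmol/kg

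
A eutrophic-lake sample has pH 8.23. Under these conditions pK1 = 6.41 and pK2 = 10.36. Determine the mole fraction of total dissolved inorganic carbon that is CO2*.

α₀ = 0.0148

α₀ = 1 / (1 + K1/[H⁺] + K1K2/[H⁺]²) = 1 / (1 + 10^+1.82 + 10^-0.31)
   = 1 / (1 + 66.069 + 0.48978) = 1/67.559 = 0.01480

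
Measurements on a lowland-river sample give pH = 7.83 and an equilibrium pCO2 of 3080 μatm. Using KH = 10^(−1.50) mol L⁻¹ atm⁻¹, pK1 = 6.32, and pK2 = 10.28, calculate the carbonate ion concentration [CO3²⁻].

[CO2*] = KH · pCO2 = 10^(−1.50) × 3080×10^-6 = 9.740×10^-5 mol/L
α₀ = 1/(1 + K1/[H⁺] + K1K2/[H⁺]²) = 1/(1 + 10^+1.51 + 10^-0.94) = 0.02987
DIC = [CO2*]/α₀ = 9.740×10^-5 / 0.02987 = 3.260 mmol/L
[CO3²⁻] = α₂·DIC; α₂ = 0.003430, so [CO3²⁻] = 0.003430 × 3.260 = 0.0112 mmol/L = 11.2 μmol/L

[CO3²⁻] = 11.2 μmol/L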